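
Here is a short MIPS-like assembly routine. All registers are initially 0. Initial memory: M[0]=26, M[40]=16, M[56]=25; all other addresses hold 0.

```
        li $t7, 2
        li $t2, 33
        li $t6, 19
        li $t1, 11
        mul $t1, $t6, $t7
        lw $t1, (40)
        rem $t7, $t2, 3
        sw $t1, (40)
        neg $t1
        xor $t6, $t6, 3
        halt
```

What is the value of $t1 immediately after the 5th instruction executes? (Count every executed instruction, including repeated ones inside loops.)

38

$t7=2
$t2=33
$t6=19
$t1=11
$t1=19*2=38
After step 5: $t1 = 38.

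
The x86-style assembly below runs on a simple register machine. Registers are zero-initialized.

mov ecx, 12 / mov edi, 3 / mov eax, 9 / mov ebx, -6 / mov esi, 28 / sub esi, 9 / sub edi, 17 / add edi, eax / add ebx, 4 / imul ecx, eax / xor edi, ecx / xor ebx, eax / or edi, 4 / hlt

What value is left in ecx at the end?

108

after mov ecx, 12: ecx=12
after mov edi, 3: edi=3
after mov eax, 9: eax=9
after mov ebx, -6: ebx=-6
after mov esi, 28: esi=28
after sub esi, 9: esi=28-9=19
after sub edi, 17: edi=3-17=-14
after add edi, eax: edi=(-14)+9=-5
after add ebx, 4: ebx=(-6)+4=-2
after imul ecx, eax: ecx=12*9=108
after xor edi, ecx: edi=(-5)^108=-105
after xor ebx, eax: ebx=(-2)^9=-9
after or edi, 4: edi=(-105)|4=-105
halt.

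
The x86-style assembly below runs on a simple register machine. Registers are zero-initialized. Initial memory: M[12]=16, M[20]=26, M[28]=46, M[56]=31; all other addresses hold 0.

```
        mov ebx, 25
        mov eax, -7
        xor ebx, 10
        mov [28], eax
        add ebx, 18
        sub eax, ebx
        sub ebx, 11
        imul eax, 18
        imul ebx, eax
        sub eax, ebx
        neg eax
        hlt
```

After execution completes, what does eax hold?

ebx=25
eax=-7
ebx=25^10=19
mov [28], eax → M[28]=-7
ebx=19+18=37
eax=(-7)-37=-44
ebx=37-11=26
eax=(-44)*18=-792
ebx=26*(-792)=-20592
eax=(-792)-(-20592)=19800
eax=-(19800)=-19800
halt.

-19800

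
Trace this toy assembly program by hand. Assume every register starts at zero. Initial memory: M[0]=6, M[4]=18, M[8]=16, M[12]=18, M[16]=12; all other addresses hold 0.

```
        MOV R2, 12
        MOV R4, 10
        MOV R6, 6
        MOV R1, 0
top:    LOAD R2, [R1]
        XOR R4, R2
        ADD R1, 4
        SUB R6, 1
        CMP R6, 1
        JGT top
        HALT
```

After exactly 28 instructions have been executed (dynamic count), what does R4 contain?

28

MOV R2, 12 → R2=12
MOV R4, 10 → R4=10
MOV R6, 6 → R6=6
MOV R1, 0 → R1=0
LOAD R2, [R1] → R2=M[0]=6
XOR R4, R2 → R4=10^6=12
ADD R1, 4 → R1=0+4=4
SUB R6, 1 → R6=6-1=5
CMP R6, 1  (cmp 5,1)
JGT top: taken
LOAD R2, [R1] → R2=M[4]=18
XOR R4, R2 → R4=12^18=30
ADD R1, 4 → R1=4+4=8
SUB R6, 1 → R6=5-1=4
CMP R6, 1  (cmp 4,1)
JGT top: taken
LOAD R2, [R1] → R2=M[8]=16
XOR R4, R2 → R4=30^16=14
ADD R1, 4 → R1=8+4=12
SUB R6, 1 → R6=4-1=3
CMP R6, 1  (cmp 3,1)
JGT top: taken
LOAD R2, [R1] → R2=M[12]=18
XOR R4, R2 → R4=14^18=28
ADD R1, 4 → R1=12+4=16
SUB R6, 1 → R6=3-1=2
CMP R6, 1  (cmp 2,1)
JGT top: taken
After step 28: R4 = 28.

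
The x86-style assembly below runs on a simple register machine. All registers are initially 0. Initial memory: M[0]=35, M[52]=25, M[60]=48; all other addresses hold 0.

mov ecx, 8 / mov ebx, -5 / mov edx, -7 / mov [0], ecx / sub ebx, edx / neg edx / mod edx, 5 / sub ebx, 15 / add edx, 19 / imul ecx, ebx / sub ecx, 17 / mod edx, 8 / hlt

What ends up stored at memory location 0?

8

after mov ecx, 8: ecx=8
after mov ebx, -5: ebx=-5
after mov edx, -7: edx=-7
mov [0], ecx → M[0]=8
after sub ebx, edx: ebx=(-5)-(-7)=2
after neg edx: edx=-(-7)=7
after mod edx, 5: edx=7%5=2
after sub ebx, 15: ebx=2-15=-13
after add edx, 19: edx=2+19=21
after imul ecx, ebx: ecx=8*(-13)=-104
after sub ecx, 17: ecx=(-104)-17=-121
after mod edx, 8: edx=21%8=5
halt.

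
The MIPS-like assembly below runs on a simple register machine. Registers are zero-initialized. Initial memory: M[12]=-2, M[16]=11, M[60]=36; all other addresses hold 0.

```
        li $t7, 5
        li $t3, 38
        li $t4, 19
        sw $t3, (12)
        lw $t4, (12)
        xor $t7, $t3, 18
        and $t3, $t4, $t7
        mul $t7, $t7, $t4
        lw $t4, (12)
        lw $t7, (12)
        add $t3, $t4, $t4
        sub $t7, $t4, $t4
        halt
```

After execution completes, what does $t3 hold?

76

after li $t7, 5: $t7=5
after li $t3, 38: $t3=38
after li $t4, 19: $t4=19
sw $t3, (12) → M[12]=38
after lw $t4, (12): $t4=M[12]=38
after xor $t7, $t3, 18: $t7=38^18=52
after and $t3, $t4, $t7: $t3=38&52=36
after mul $t7, $t7, $t4: $t7=52*38=1976
after lw $t4, (12): $t4=M[12]=38
after lw $t7, (12): $t7=M[12]=38
after add $t3, $t4, $t4: $t3=38+38=76
after sub $t7, $t4, $t4: $t7=38-38=0
halt.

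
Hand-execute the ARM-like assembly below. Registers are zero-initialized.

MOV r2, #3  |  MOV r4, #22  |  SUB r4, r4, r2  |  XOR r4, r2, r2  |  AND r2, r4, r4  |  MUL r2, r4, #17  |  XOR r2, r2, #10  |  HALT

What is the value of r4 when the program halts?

MOV r2, #3 → r2=3
MOV r4, #22 → r4=22
SUB r4, r4, r2 → r4=22-3=19
XOR r4, r2, r2 → r4=3^3=0
AND r2, r4, r4 → r2=0&0=0
MUL r2, r4, #17 → r2=0*17=0
XOR r2, r2, #10 → r2=0^10=10
halt.

0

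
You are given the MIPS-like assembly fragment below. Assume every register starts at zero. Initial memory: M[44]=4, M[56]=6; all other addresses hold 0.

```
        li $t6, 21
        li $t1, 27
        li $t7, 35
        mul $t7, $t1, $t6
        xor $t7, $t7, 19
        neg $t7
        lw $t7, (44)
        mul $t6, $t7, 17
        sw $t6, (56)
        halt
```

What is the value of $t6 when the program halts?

68

after li $t6, 21: $t6=21
after li $t1, 27: $t1=27
after li $t7, 35: $t7=35
after mul $t7, $t1, $t6: $t7=27*21=567
after xor $t7, $t7, 19: $t7=567^19=548
after neg $t7: $t7=-(548)=-548
after lw $t7, (44): $t7=M[44]=4
after mul $t6, $t7, 17: $t6=4*17=68
sw $t6, (56) → M[56]=68
halt.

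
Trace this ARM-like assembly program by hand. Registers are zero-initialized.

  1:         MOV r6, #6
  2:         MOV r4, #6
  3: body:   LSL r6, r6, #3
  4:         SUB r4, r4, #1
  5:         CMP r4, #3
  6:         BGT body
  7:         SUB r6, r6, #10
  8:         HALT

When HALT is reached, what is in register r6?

3062

after MOV r6, #6: r6=6
after MOV r4, #6: r4=6
after LSL r6, r6, #3: r6=6<<3=48
after SUB r4, r4, #1: r4=6-1=5
CMP r4, #3  (cmp 5,3)
BGT body: taken
after LSL r6, r6, #3: r6=48<<3=384
after SUB r4, r4, #1: r4=5-1=4
CMP r4, #3  (cmp 4,3)
BGT body: taken
after LSL r6, r6, #3: r6=384<<3=3072
after SUB r4, r4, #1: r4=4-1=3
CMP r4, #3  (cmp 3,3)
BGT body: not taken
after SUB r6, r6, #10: r6=3072-10=3062
halt.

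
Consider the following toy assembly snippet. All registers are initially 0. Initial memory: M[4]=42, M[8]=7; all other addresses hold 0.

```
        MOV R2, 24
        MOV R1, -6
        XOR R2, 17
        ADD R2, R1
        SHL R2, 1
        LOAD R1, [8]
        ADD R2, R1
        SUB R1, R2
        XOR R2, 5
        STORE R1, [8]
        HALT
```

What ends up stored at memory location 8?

-6

R2=24
R1=-6
R2=24^17=9
R2=9+(-6)=3
R2=3<<1=6
R1=M[8]=7
R2=6+7=13
R1=7-13=-6
R2=13^5=8
STORE R1, [8] → M[8]=-6
halt.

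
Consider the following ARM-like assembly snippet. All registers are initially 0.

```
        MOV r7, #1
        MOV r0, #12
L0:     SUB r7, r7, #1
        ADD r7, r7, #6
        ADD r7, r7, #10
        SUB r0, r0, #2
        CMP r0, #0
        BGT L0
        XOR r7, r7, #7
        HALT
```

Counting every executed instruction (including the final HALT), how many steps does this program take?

MOV r7, #1 → r7=1
MOV r0, #12 → r0=12
SUB r7, r7, #1 → r7=1-1=0
ADD r7, r7, #6 → r7=0+6=6
ADD r7, r7, #10 → r7=6+10=16
SUB r0, r0, #2 → r0=12-2=10
CMP r0, #0  (cmp 10,0)
BGT L0: taken
SUB r7, r7, #1 → r7=16-1=15
ADD r7, r7, #6 → r7=15+6=21
ADD r7, r7, #10 → r7=21+10=31
SUB r0, r0, #2 → r0=10-2=8
CMP r0, #0  (cmp 8,0)
BGT L0: taken
SUB r7, r7, #1 → r7=31-1=30
ADD r7, r7, #6 → r7=30+6=36
ADD r7, r7, #10 → r7=36+10=46
SUB r0, r0, #2 → r0=8-2=6
CMP r0, #0  (cmp 6,0)
BGT L0: taken
SUB r7, r7, #1 → r7=46-1=45
ADD r7, r7, #6 → r7=45+6=51
ADD r7, r7, #10 → r7=51+10=61
SUB r0, r0, #2 → r0=6-2=4
CMP r0, #0  (cmp 4,0)
BGT L0: taken
SUB r7, r7, #1 → r7=61-1=60
ADD r7, r7, #6 → r7=60+6=66
ADD r7, r7, #10 → r7=66+10=76
SUB r0, r0, #2 → r0=4-2=2
CMP r0, #0  (cmp 2,0)
BGT L0: taken
SUB r7, r7, #1 → r7=76-1=75
ADD r7, r7, #6 → r7=75+6=81
ADD r7, r7, #10 → r7=81+10=91
SUB r0, r0, #2 → r0=2-2=0
CMP r0, #0  (cmp 0,0)
BGT L0: not taken
XOR r7, r7, #7 → r7=91^7=92
halt.
Total executed instructions: 40.

40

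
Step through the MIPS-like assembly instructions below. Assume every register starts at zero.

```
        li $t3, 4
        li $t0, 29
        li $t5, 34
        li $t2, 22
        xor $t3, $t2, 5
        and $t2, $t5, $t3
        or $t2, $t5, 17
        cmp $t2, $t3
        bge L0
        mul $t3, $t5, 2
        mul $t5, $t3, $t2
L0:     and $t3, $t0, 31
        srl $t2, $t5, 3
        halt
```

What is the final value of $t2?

$t3=4
$t0=29
$t5=34
$t2=22
$t3=22^5=19
$t2=34&19=2
$t2=34|17=51
cmp $t2, $t3  (cmp 51,19)
bge L0: taken
$t3=29&31=29
$t2=34>>3=4
halt.

4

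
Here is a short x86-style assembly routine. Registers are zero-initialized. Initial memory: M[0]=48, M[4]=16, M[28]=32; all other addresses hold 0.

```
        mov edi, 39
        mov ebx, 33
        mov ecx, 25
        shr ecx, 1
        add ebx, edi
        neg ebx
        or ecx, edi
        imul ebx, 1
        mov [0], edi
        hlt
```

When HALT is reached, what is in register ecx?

after mov edi, 39: edi=39
after mov ebx, 33: ebx=33
after mov ecx, 25: ecx=25
after shr ecx, 1: ecx=25>>1=12
after add ebx, edi: ebx=33+39=72
after neg ebx: ebx=-(72)=-72
after or ecx, edi: ecx=12|39=47
after imul ebx, 1: ebx=(-72)*1=-72
mov [0], edi → M[0]=39
halt.

47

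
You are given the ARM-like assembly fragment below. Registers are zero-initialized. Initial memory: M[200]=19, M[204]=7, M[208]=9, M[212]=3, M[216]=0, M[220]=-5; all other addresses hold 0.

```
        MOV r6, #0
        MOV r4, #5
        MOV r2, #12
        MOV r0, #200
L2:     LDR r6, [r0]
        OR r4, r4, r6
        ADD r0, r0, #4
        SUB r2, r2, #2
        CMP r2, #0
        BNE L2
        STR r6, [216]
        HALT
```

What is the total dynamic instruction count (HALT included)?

42

MOV r6, #0 → r6=0
MOV r4, #5 → r4=5
MOV r2, #12 → r2=12
MOV r0, #200 → r0=200
LDR r6, [r0] → r6=M[200]=19
OR r4, r4, r6 → r4=5|19=23
ADD r0, r0, #4 → r0=200+4=204
SUB r2, r2, #2 → r2=12-2=10
CMP r2, #0  (cmp 10,0)
BNE L2: taken
LDR r6, [r0] → r6=M[204]=7
OR r4, r4, r6 → r4=23|7=23
ADD r0, r0, #4 → r0=204+4=208
SUB r2, r2, #2 → r2=10-2=8
CMP r2, #0  (cmp 8,0)
BNE L2: taken
LDR r6, [r0] → r6=M[208]=9
OR r4, r4, r6 → r4=23|9=31
ADD r0, r0, #4 → r0=208+4=212
SUB r2, r2, #2 → r2=8-2=6
CMP r2, #0  (cmp 6,0)
BNE L2: taken
LDR r6, [r0] → r6=M[212]=3
OR r4, r4, r6 → r4=31|3=31
ADD r0, r0, #4 → r0=212+4=216
SUB r2, r2, #2 → r2=6-2=4
CMP r2, #0  (cmp 4,0)
BNE L2: taken
LDR r6, [r0] → r6=M[216]=0
OR r4, r4, r6 → r4=31|0=31
ADD r0, r0, #4 → r0=216+4=220
SUB r2, r2, #2 → r2=4-2=2
CMP r2, #0  (cmp 2,0)
BNE L2: taken
LDR r6, [r0] → r6=M[220]=-5
OR r4, r4, r6 → r4=31|(-5)=-1
ADD r0, r0, #4 → r0=220+4=224
SUB r2, r2, #2 → r2=2-2=0
CMP r2, #0  (cmp 0,0)
BNE L2: not taken
STR r6, [216] → M[216]=-5
halt.
Total executed instructions: 42.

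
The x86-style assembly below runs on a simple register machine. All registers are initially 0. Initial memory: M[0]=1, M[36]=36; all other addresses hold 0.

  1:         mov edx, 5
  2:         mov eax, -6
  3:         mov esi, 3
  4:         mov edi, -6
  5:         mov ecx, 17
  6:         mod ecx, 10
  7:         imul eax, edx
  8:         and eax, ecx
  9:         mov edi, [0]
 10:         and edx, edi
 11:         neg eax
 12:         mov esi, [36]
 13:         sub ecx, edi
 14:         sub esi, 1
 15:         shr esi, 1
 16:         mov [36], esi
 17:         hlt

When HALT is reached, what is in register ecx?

6

after mov edx, 5: edx=5
after mov eax, -6: eax=-6
after mov esi, 3: esi=3
after mov edi, -6: edi=-6
after mov ecx, 17: ecx=17
after mod ecx, 10: ecx=17%10=7
after imul eax, edx: eax=(-6)*5=-30
after and eax, ecx: eax=(-30)&7=2
after mov edi, [0]: edi=M[0]=1
after and edx, edi: edx=5&1=1
after neg eax: eax=-(2)=-2
after mov esi, [36]: esi=M[36]=36
after sub ecx, edi: ecx=7-1=6
after sub esi, 1: esi=36-1=35
after shr esi, 1: esi=35>>1=17
mov [36], esi → M[36]=17
halt.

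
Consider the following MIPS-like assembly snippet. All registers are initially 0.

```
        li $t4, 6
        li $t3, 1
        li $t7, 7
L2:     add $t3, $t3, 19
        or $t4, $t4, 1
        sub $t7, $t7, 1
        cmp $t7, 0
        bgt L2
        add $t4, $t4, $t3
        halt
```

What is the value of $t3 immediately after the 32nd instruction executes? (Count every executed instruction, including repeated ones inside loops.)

115

$t4=6
$t3=1
$t7=7
$t3=1+19=20
$t4=6|1=7
$t7=7-1=6
cmp $t7, 0  (cmp 6,0)
bgt L2: taken
$t3=20+19=39
$t4=7|1=7
$t7=6-1=5
cmp $t7, 0  (cmp 5,0)
bgt L2: taken
$t3=39+19=58
$t4=7|1=7
$t7=5-1=4
cmp $t7, 0  (cmp 4,0)
bgt L2: taken
$t3=58+19=77
$t4=7|1=7
$t7=4-1=3
cmp $t7, 0  (cmp 3,0)
bgt L2: taken
$t3=77+19=96
$t4=7|1=7
$t7=3-1=2
cmp $t7, 0  (cmp 2,0)
bgt L2: taken
$t3=96+19=115
$t4=7|1=7
$t7=2-1=1
cmp $t7, 0  (cmp 1,0)
After step 32: $t3 = 115.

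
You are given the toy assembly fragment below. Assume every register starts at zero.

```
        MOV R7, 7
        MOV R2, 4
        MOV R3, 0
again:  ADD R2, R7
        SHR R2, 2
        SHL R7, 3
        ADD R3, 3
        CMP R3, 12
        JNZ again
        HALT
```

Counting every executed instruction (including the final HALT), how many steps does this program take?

28

R7=7
R2=4
R3=0
R2=4+7=11
R2=11>>2=2
R7=7<<3=56
R3=0+3=3
CMP R3, 12  (cmp 3,12)
JNZ again: taken
R2=2+56=58
R2=58>>2=14
R7=56<<3=448
R3=3+3=6
CMP R3, 12  (cmp 6,12)
JNZ again: taken
R2=14+448=462
R2=462>>2=115
R7=448<<3=3584
R3=6+3=9
CMP R3, 12  (cmp 9,12)
JNZ again: taken
R2=115+3584=3699
R2=3699>>2=924
R7=3584<<3=28672
R3=9+3=12
CMP R3, 12  (cmp 12,12)
JNZ again: not taken
halt.
Total executed instructions: 28.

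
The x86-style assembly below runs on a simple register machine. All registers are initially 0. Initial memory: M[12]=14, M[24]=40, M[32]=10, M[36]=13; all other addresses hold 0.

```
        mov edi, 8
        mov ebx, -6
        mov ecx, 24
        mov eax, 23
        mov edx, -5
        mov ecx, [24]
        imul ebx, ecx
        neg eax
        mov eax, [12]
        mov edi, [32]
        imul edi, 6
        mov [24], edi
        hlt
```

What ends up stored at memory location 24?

edi=8
ebx=-6
ecx=24
eax=23
edx=-5
ecx=M[24]=40
ebx=(-6)*40=-240
eax=-(23)=-23
eax=M[12]=14
edi=M[32]=10
edi=10*6=60
mov [24], edi → M[24]=60
halt.

60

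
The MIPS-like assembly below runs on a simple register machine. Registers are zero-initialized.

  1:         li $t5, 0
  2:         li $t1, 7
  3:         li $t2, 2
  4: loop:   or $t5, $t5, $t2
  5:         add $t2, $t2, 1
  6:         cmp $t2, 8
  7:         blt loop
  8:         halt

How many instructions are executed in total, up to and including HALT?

28

after li $t5, 0: $t5=0
after li $t1, 7: $t1=7
after li $t2, 2: $t2=2
after or $t5, $t5, $t2: $t5=0|2=2
after add $t2, $t2, 1: $t2=2+1=3
cmp $t2, 8  (cmp 3,8)
blt loop: taken
after or $t5, $t5, $t2: $t5=2|3=3
after add $t2, $t2, 1: $t2=3+1=4
cmp $t2, 8  (cmp 4,8)
blt loop: taken
after or $t5, $t5, $t2: $t5=3|4=7
after add $t2, $t2, 1: $t2=4+1=5
cmp $t2, 8  (cmp 5,8)
blt loop: taken
after or $t5, $t5, $t2: $t5=7|5=7
after add $t2, $t2, 1: $t2=5+1=6
cmp $t2, 8  (cmp 6,8)
blt loop: taken
after or $t5, $t5, $t2: $t5=7|6=7
after add $t2, $t2, 1: $t2=6+1=7
cmp $t2, 8  (cmp 7,8)
blt loop: taken
after or $t5, $t5, $t2: $t5=7|7=7
after add $t2, $t2, 1: $t2=7+1=8
cmp $t2, 8  (cmp 8,8)
blt loop: not taken
halt.
Total executed instructions: 28.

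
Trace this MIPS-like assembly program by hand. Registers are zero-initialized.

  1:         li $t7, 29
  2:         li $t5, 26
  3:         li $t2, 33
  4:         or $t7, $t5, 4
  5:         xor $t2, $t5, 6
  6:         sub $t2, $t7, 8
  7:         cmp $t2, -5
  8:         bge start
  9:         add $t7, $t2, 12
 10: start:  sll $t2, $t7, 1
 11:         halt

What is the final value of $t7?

30

li $t7, 29 → $t7=29
li $t5, 26 → $t5=26
li $t2, 33 → $t2=33
or $t7, $t5, 4 → $t7=26|4=30
xor $t2, $t5, 6 → $t2=26^6=28
sub $t2, $t7, 8 → $t2=30-8=22
cmp $t2, -5  (cmp 22,-5)
bge start: taken
sll $t2, $t7, 1 → $t2=30<<1=60
halt.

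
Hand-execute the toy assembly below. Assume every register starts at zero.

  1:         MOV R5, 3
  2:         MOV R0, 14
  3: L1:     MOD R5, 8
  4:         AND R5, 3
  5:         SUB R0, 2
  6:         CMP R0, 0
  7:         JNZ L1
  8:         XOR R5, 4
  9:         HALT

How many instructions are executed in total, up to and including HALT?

39

R5=3
R0=14
R5=3%8=3
R5=3&3=3
R0=14-2=12
CMP R0, 0  (cmp 12,0)
JNZ L1: taken
R5=3%8=3
R5=3&3=3
R0=12-2=10
CMP R0, 0  (cmp 10,0)
JNZ L1: taken
R5=3%8=3
R5=3&3=3
R0=10-2=8
CMP R0, 0  (cmp 8,0)
JNZ L1: taken
R5=3%8=3
R5=3&3=3
R0=8-2=6
CMP R0, 0  (cmp 6,0)
JNZ L1: taken
R5=3%8=3
R5=3&3=3
R0=6-2=4
CMP R0, 0  (cmp 4,0)
JNZ L1: taken
R5=3%8=3
R5=3&3=3
R0=4-2=2
CMP R0, 0  (cmp 2,0)
JNZ L1: taken
R5=3%8=3
R5=3&3=3
R0=2-2=0
CMP R0, 0  (cmp 0,0)
JNZ L1: not taken
R5=3^4=7
halt.
Total executed instructions: 39.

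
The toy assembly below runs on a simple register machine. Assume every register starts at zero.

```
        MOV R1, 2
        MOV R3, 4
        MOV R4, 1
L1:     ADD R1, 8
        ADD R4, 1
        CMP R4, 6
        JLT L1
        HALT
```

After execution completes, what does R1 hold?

MOV R1, 2 → R1=2
MOV R3, 4 → R3=4
MOV R4, 1 → R4=1
ADD R1, 8 → R1=2+8=10
ADD R4, 1 → R4=1+1=2
CMP R4, 6  (cmp 2,6)
JLT L1: taken
ADD R1, 8 → R1=10+8=18
ADD R4, 1 → R4=2+1=3
CMP R4, 6  (cmp 3,6)
JLT L1: taken
ADD R1, 8 → R1=18+8=26
ADD R4, 1 → R4=3+1=4
CMP R4, 6  (cmp 4,6)
JLT L1: taken
ADD R1, 8 → R1=26+8=34
ADD R4, 1 → R4=4+1=5
CMP R4, 6  (cmp 5,6)
JLT L1: taken
ADD R1, 8 → R1=34+8=42
ADD R4, 1 → R4=5+1=6
CMP R4, 6  (cmp 6,6)
JLT L1: not taken
halt.

42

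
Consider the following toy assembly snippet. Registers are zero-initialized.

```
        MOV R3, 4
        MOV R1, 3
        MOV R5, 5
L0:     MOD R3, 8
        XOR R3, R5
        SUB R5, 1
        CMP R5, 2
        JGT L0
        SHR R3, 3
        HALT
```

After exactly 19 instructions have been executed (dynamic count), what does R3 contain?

after MOV R3, 4: R3=4
after MOV R1, 3: R1=3
after MOV R5, 5: R5=5
after MOD R3, 8: R3=4%8=4
after XOR R3, R5: R3=4^5=1
after SUB R5, 1: R5=5-1=4
CMP R5, 2  (cmp 4,2)
JGT L0: taken
after MOD R3, 8: R3=1%8=1
after XOR R3, R5: R3=1^4=5
after SUB R5, 1: R5=4-1=3
CMP R5, 2  (cmp 3,2)
JGT L0: taken
after MOD R3, 8: R3=5%8=5
after XOR R3, R5: R3=5^3=6
after SUB R5, 1: R5=3-1=2
CMP R5, 2  (cmp 2,2)
JGT L0: not taken
after SHR R3, 3: R3=6>>3=0
After step 19: R3 = 0.

0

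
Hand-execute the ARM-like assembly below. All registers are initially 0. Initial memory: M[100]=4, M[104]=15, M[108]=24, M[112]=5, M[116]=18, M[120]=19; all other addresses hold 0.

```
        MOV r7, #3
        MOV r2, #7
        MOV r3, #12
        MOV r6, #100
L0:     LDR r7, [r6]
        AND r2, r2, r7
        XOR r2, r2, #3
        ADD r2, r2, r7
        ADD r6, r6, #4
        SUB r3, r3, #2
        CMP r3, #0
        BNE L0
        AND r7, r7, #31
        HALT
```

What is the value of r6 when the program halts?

r7=3
r2=7
r3=12
r6=100
r7=M[100]=4
r2=7&4=4
r2=4^3=7
r2=7+4=11
r6=100+4=104
r3=12-2=10
CMP r3, #0  (cmp 10,0)
BNE L0: taken
r7=M[104]=15
r2=11&15=11
r2=11^3=8
r2=8+15=23
r6=104+4=108
r3=10-2=8
CMP r3, #0  (cmp 8,0)
BNE L0: taken
r7=M[108]=24
r2=23&24=16
r2=16^3=19
r2=19+24=43
r6=108+4=112
r3=8-2=6
CMP r3, #0  (cmp 6,0)
BNE L0: taken
r7=M[112]=5
r2=43&5=1
r2=1^3=2
r2=2+5=7
r6=112+4=116
r3=6-2=4
CMP r3, #0  (cmp 4,0)
BNE L0: taken
r7=M[116]=18
r2=7&18=2
r2=2^3=1
r2=1+18=19
r6=116+4=120
r3=4-2=2
CMP r3, #0  (cmp 2,0)
BNE L0: taken
r7=M[120]=19
r2=19&19=19
r2=19^3=16
r2=16+19=35
r6=120+4=124
r3=2-2=0
CMP r3, #0  (cmp 0,0)
BNE L0: not taken
r7=19&31=19
halt.

124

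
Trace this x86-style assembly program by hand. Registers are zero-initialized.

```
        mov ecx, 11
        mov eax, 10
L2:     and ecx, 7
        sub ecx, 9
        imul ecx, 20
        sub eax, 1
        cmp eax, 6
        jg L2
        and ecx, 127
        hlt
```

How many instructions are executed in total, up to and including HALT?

28

mov ecx, 11 → ecx=11
mov eax, 10 → eax=10
and ecx, 7 → ecx=11&7=3
sub ecx, 9 → ecx=3-9=-6
imul ecx, 20 → ecx=(-6)*20=-120
sub eax, 1 → eax=10-1=9
cmp eax, 6  (cmp 9,6)
jg L2: taken
and ecx, 7 → ecx=(-120)&7=0
sub ecx, 9 → ecx=0-9=-9
imul ecx, 20 → ecx=(-9)*20=-180
sub eax, 1 → eax=9-1=8
cmp eax, 6  (cmp 8,6)
jg L2: taken
and ecx, 7 → ecx=(-180)&7=4
sub ecx, 9 → ecx=4-9=-5
imul ecx, 20 → ecx=(-5)*20=-100
sub eax, 1 → eax=8-1=7
cmp eax, 6  (cmp 7,6)
jg L2: taken
and ecx, 7 → ecx=(-100)&7=4
sub ecx, 9 → ecx=4-9=-5
imul ecx, 20 → ecx=(-5)*20=-100
sub eax, 1 → eax=7-1=6
cmp eax, 6  (cmp 6,6)
jg L2: not taken
and ecx, 127 → ecx=(-100)&127=28
halt.
Total executed instructions: 28.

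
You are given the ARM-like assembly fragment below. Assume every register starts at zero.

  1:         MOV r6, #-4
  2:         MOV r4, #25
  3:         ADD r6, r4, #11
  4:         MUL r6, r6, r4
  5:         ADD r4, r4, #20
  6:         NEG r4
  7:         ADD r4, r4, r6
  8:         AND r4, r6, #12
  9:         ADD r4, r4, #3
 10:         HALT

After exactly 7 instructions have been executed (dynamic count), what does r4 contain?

r6=-4
r4=25
r6=25+11=36
r6=36*25=900
r4=25+20=45
r4=-(45)=-45
r4=(-45)+900=855
After step 7: r4 = 855.

855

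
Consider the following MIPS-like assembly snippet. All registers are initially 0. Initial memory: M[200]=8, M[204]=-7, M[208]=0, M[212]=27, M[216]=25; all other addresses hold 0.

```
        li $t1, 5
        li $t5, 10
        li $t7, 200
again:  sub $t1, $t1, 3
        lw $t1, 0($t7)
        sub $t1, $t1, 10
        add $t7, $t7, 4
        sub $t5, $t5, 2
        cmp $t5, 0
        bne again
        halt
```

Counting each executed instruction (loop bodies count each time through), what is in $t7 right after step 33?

216

$t1=5
$t5=10
$t7=200
$t1=5-3=2
$t1=M[200]=8
$t1=8-10=-2
$t7=200+4=204
$t5=10-2=8
cmp $t5, 0  (cmp 8,0)
bne again: taken
$t1=(-2)-3=-5
$t1=M[204]=-7
$t1=(-7)-10=-17
$t7=204+4=208
$t5=8-2=6
cmp $t5, 0  (cmp 6,0)
bne again: taken
$t1=(-17)-3=-20
$t1=M[208]=0
$t1=0-10=-10
$t7=208+4=212
$t5=6-2=4
cmp $t5, 0  (cmp 4,0)
bne again: taken
$t1=(-10)-3=-13
$t1=M[212]=27
$t1=27-10=17
$t7=212+4=216
$t5=4-2=2
cmp $t5, 0  (cmp 2,0)
bne again: taken
$t1=17-3=14
$t1=M[216]=25
After step 33: $t7 = 216.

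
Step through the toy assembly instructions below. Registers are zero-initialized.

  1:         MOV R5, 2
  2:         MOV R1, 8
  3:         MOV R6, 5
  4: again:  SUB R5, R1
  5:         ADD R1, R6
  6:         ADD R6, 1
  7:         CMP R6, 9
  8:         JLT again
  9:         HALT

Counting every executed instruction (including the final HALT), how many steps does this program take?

24

R5=2
R1=8
R6=5
R5=2-8=-6
R1=8+5=13
R6=5+1=6
CMP R6, 9  (cmp 6,9)
JLT again: taken
R5=(-6)-13=-19
R1=13+6=19
R6=6+1=7
CMP R6, 9  (cmp 7,9)
JLT again: taken
R5=(-19)-19=-38
R1=19+7=26
R6=7+1=8
CMP R6, 9  (cmp 8,9)
JLT again: taken
R5=(-38)-26=-64
R1=26+8=34
R6=8+1=9
CMP R6, 9  (cmp 9,9)
JLT again: not taken
halt.
Total executed instructions: 24.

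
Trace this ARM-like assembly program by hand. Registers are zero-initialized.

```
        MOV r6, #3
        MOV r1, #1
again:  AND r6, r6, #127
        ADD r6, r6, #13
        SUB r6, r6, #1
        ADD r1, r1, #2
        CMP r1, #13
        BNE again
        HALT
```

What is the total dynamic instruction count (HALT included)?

39

r6=3
r1=1
r6=3&127=3
r6=3+13=16
r6=16-1=15
r1=1+2=3
CMP r1, #13  (cmp 3,13)
BNE again: taken
r6=15&127=15
r6=15+13=28
r6=28-1=27
r1=3+2=5
CMP r1, #13  (cmp 5,13)
BNE again: taken
r6=27&127=27
r6=27+13=40
r6=40-1=39
r1=5+2=7
CMP r1, #13  (cmp 7,13)
BNE again: taken
r6=39&127=39
r6=39+13=52
r6=52-1=51
r1=7+2=9
CMP r1, #13  (cmp 9,13)
BNE again: taken
r6=51&127=51
r6=51+13=64
r6=64-1=63
r1=9+2=11
CMP r1, #13  (cmp 11,13)
BNE again: taken
r6=63&127=63
r6=63+13=76
r6=76-1=75
r1=11+2=13
CMP r1, #13  (cmp 13,13)
BNE again: not taken
halt.
Total executed instructions: 39.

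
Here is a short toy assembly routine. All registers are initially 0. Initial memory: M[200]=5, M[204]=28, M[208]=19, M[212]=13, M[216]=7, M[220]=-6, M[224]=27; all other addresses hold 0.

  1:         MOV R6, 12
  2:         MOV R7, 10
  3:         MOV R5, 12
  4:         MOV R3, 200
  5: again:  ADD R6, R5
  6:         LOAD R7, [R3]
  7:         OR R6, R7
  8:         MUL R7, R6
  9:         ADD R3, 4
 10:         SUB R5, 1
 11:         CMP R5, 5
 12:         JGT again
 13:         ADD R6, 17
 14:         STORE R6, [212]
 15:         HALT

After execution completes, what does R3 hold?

228

R6=12
R7=10
R5=12
R3=200
R6=12+12=24
R7=M[200]=5
R6=24|5=29
R7=5*29=145
R3=200+4=204
R5=12-1=11
CMP R5, 5  (cmp 11,5)
JGT again: taken
R6=29+11=40
R7=M[204]=28
R6=40|28=60
R7=28*60=1680
R3=204+4=208
R5=11-1=10
CMP R5, 5  (cmp 10,5)
JGT again: taken
R6=60+10=70
R7=M[208]=19
R6=70|19=87
R7=19*87=1653
R3=208+4=212
R5=10-1=9
CMP R5, 5  (cmp 9,5)
JGT again: taken
R6=87+9=96
R7=M[212]=13
R6=96|13=109
R7=13*109=1417
R3=212+4=216
R5=9-1=8
CMP R5, 5  (cmp 8,5)
JGT again: taken
R6=109+8=117
R7=M[216]=7
R6=117|7=119
R7=7*119=833
R3=216+4=220
R5=8-1=7
CMP R5, 5  (cmp 7,5)
JGT again: taken
R6=119+7=126
R7=M[220]=-6
R6=126|(-6)=-2
R7=(-6)*(-2)=12
R3=220+4=224
R5=7-1=6
CMP R5, 5  (cmp 6,5)
JGT again: taken
R6=(-2)+6=4
R7=M[224]=27
R6=4|27=31
R7=27*31=837
R3=224+4=228
R5=6-1=5
CMP R5, 5  (cmp 5,5)
JGT again: not taken
R6=31+17=48
STORE R6, [212] → M[212]=48
halt.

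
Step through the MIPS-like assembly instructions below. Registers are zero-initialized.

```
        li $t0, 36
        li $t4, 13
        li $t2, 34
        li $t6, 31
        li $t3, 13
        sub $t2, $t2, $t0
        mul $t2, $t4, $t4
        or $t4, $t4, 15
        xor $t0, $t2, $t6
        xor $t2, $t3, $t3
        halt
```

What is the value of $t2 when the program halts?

$t0=36
$t4=13
$t2=34
$t6=31
$t3=13
$t2=34-36=-2
$t2=13*13=169
$t4=13|15=15
$t0=169^31=182
$t2=13^13=0
halt.

0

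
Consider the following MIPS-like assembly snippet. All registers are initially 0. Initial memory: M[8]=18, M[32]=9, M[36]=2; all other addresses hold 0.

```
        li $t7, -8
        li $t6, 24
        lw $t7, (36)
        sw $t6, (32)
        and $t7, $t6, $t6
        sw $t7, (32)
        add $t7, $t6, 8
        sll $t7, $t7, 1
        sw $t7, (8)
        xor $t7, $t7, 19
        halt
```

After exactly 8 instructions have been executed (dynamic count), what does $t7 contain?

after li $t7, -8: $t7=-8
after li $t6, 24: $t6=24
after lw $t7, (36): $t7=M[36]=2
sw $t6, (32) → M[32]=24
after and $t7, $t6, $t6: $t7=24&24=24
sw $t7, (32) → M[32]=24
after add $t7, $t6, 8: $t7=24+8=32
after sll $t7, $t7, 1: $t7=32<<1=64
After step 8: $t7 = 64.

64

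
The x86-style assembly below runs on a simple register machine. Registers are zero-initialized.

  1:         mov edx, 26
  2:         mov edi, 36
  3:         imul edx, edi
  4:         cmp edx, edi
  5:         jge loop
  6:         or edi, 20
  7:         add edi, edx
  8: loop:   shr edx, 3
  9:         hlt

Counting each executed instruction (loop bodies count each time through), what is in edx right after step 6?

117

mov edx, 26 → edx=26
mov edi, 36 → edi=36
imul edx, edi → edx=26*36=936
cmp edx, edi  (cmp 936,36)
jge loop: taken
shr edx, 3 → edx=936>>3=117
After step 6: edx = 117.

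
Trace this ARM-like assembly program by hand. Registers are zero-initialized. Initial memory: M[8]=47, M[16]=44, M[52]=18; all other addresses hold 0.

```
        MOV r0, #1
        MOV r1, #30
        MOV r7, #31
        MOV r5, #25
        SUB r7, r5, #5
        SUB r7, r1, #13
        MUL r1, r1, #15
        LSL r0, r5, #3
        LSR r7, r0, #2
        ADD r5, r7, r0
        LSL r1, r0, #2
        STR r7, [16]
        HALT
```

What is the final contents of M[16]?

r0=1
r1=30
r7=31
r5=25
r7=25-5=20
r7=30-13=17
r1=30*15=450
r0=25<<3=200
r7=200>>2=50
r5=50+200=250
r1=200<<2=800
STR r7, [16] → M[16]=50
halt.

50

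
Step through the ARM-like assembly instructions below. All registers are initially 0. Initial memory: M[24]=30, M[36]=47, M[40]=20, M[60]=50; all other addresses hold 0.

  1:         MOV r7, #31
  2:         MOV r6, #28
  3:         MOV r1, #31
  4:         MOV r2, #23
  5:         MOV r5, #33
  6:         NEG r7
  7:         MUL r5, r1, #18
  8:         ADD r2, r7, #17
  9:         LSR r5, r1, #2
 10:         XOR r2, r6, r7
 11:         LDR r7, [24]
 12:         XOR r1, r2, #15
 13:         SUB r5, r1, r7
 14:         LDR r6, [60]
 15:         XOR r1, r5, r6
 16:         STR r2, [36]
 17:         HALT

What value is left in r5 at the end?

-44

MOV r7, #31 → r7=31
MOV r6, #28 → r6=28
MOV r1, #31 → r1=31
MOV r2, #23 → r2=23
MOV r5, #33 → r5=33
NEG r7 → r7=-(31)=-31
MUL r5, r1, #18 → r5=31*18=558
ADD r2, r7, #17 → r2=(-31)+17=-14
LSR r5, r1, #2 → r5=31>>2=7
XOR r2, r6, r7 → r2=28^(-31)=-3
LDR r7, [24] → r7=M[24]=30
XOR r1, r2, #15 → r1=(-3)^15=-14
SUB r5, r1, r7 → r5=(-14)-30=-44
LDR r6, [60] → r6=M[60]=50
XOR r1, r5, r6 → r1=(-44)^50=-26
STR r2, [36] → M[36]=-3
halt.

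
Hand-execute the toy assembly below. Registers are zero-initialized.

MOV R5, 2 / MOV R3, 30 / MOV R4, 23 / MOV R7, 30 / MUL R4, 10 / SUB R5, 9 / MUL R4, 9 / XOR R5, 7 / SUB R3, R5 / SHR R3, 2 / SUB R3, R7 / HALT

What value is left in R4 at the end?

2070

R5=2
R3=30
R4=23
R7=30
R4=23*10=230
R5=2-9=-7
R4=230*9=2070
R5=(-7)^7=-2
R3=30-(-2)=32
R3=32>>2=8
R3=8-30=-22
halt.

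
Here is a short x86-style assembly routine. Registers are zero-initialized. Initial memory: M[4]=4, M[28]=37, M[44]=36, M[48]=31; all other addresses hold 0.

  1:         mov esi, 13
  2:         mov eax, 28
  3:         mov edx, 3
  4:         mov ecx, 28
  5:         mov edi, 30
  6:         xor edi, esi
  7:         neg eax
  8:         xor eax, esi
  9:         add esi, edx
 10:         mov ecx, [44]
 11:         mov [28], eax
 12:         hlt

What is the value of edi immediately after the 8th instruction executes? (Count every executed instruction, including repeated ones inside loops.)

esi=13
eax=28
edx=3
ecx=28
edi=30
edi=30^13=19
eax=-(28)=-28
eax=(-28)^13=-23
After step 8: edi = 19.

19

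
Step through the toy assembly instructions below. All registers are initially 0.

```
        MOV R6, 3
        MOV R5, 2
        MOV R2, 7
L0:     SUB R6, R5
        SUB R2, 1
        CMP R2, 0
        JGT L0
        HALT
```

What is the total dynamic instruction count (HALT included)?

after MOV R6, 3: R6=3
after MOV R5, 2: R5=2
after MOV R2, 7: R2=7
after SUB R6, R5: R6=3-2=1
after SUB R2, 1: R2=7-1=6
CMP R2, 0  (cmp 6,0)
JGT L0: taken
after SUB R6, R5: R6=1-2=-1
after SUB R2, 1: R2=6-1=5
CMP R2, 0  (cmp 5,0)
JGT L0: taken
after SUB R6, R5: R6=(-1)-2=-3
after SUB R2, 1: R2=5-1=4
CMP R2, 0  (cmp 4,0)
JGT L0: taken
after SUB R6, R5: R6=(-3)-2=-5
after SUB R2, 1: R2=4-1=3
CMP R2, 0  (cmp 3,0)
JGT L0: taken
after SUB R6, R5: R6=(-5)-2=-7
after SUB R2, 1: R2=3-1=2
CMP R2, 0  (cmp 2,0)
JGT L0: taken
after SUB R6, R5: R6=(-7)-2=-9
after SUB R2, 1: R2=2-1=1
CMP R2, 0  (cmp 1,0)
JGT L0: taken
after SUB R6, R5: R6=(-9)-2=-11
after SUB R2, 1: R2=1-1=0
CMP R2, 0  (cmp 0,0)
JGT L0: not taken
halt.
Total executed instructions: 32.

32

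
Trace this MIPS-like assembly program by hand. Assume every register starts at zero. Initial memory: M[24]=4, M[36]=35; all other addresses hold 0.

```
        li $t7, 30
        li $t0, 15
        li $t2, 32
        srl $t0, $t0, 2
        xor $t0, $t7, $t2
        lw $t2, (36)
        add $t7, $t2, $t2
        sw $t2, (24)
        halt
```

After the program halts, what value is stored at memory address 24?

after li $t7, 30: $t7=30
after li $t0, 15: $t0=15
after li $t2, 32: $t2=32
after srl $t0, $t0, 2: $t0=15>>2=3
after xor $t0, $t7, $t2: $t0=30^32=62
after lw $t2, (36): $t2=M[36]=35
after add $t7, $t2, $t2: $t7=35+35=70
sw $t2, (24) → M[24]=35
halt.

35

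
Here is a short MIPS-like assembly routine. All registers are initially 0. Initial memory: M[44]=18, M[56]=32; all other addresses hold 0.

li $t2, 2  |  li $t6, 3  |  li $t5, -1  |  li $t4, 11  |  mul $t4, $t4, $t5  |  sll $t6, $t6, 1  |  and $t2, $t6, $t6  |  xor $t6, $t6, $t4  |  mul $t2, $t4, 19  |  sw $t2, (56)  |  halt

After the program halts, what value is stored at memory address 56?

-209

$t2=2
$t6=3
$t5=-1
$t4=11
$t4=11*(-1)=-11
$t6=3<<1=6
$t2=6&6=6
$t6=6^(-11)=-13
$t2=(-11)*19=-209
sw $t2, (56) → M[56]=-209
halt.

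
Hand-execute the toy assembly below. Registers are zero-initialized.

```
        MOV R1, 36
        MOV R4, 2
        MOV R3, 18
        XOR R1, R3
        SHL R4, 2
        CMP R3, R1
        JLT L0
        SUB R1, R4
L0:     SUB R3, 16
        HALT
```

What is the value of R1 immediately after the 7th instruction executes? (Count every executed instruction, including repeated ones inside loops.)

54

MOV R1, 36 → R1=36
MOV R4, 2 → R4=2
MOV R3, 18 → R3=18
XOR R1, R3 → R1=36^18=54
SHL R4, 2 → R4=2<<2=8
CMP R3, R1  (cmp 18,54)
JLT L0: taken
After step 7: R1 = 54.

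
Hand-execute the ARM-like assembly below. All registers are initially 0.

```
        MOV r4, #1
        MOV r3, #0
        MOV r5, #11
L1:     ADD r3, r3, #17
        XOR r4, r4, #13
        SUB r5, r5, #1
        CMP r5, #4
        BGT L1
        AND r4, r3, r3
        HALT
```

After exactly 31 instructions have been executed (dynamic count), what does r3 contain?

r4=1
r3=0
r5=11
r3=0+17=17
r4=1^13=12
r5=11-1=10
CMP r5, #4  (cmp 10,4)
BGT L1: taken
r3=17+17=34
r4=12^13=1
r5=10-1=9
CMP r5, #4  (cmp 9,4)
BGT L1: taken
r3=34+17=51
r4=1^13=12
r5=9-1=8
CMP r5, #4  (cmp 8,4)
BGT L1: taken
r3=51+17=68
r4=12^13=1
r5=8-1=7
CMP r5, #4  (cmp 7,4)
BGT L1: taken
r3=68+17=85
r4=1^13=12
r5=7-1=6
CMP r5, #4  (cmp 6,4)
BGT L1: taken
r3=85+17=102
r4=12^13=1
r5=6-1=5
After step 31: r3 = 102.

102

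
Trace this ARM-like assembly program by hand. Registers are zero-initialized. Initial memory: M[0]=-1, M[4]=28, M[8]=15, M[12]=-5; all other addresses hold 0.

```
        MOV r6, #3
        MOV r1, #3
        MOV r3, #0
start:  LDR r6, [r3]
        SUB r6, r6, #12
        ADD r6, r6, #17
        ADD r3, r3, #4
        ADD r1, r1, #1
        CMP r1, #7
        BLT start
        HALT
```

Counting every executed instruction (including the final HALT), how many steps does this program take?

32

after MOV r6, #3: r6=3
after MOV r1, #3: r1=3
after MOV r3, #0: r3=0
after LDR r6, [r3]: r6=M[0]=-1
after SUB r6, r6, #12: r6=(-1)-12=-13
after ADD r6, r6, #17: r6=(-13)+17=4
after ADD r3, r3, #4: r3=0+4=4
after ADD r1, r1, #1: r1=3+1=4
CMP r1, #7  (cmp 4,7)
BLT start: taken
after LDR r6, [r3]: r6=M[4]=28
after SUB r6, r6, #12: r6=28-12=16
after ADD r6, r6, #17: r6=16+17=33
after ADD r3, r3, #4: r3=4+4=8
after ADD r1, r1, #1: r1=4+1=5
CMP r1, #7  (cmp 5,7)
BLT start: taken
after LDR r6, [r3]: r6=M[8]=15
after SUB r6, r6, #12: r6=15-12=3
after ADD r6, r6, #17: r6=3+17=20
after ADD r3, r3, #4: r3=8+4=12
after ADD r1, r1, #1: r1=5+1=6
CMP r1, #7  (cmp 6,7)
BLT start: taken
after LDR r6, [r3]: r6=M[12]=-5
after SUB r6, r6, #12: r6=(-5)-12=-17
after ADD r6, r6, #17: r6=(-17)+17=0
after ADD r3, r3, #4: r3=12+4=16
after ADD r1, r1, #1: r1=6+1=7
CMP r1, #7  (cmp 7,7)
BLT start: not taken
halt.
Total executed instructions: 32.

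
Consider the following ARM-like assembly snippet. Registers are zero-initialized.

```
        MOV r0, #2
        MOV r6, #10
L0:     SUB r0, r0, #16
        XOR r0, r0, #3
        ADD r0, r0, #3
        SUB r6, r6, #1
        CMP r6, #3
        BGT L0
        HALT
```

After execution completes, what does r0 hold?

-84

after MOV r0, #2: r0=2
after MOV r6, #10: r6=10
after SUB r0, r0, #16: r0=2-16=-14
after XOR r0, r0, #3: r0=(-14)^3=-15
after ADD r0, r0, #3: r0=(-15)+3=-12
after SUB r6, r6, #1: r6=10-1=9
CMP r6, #3  (cmp 9,3)
BGT L0: taken
after SUB r0, r0, #16: r0=(-12)-16=-28
after XOR r0, r0, #3: r0=(-28)^3=-25
after ADD r0, r0, #3: r0=(-25)+3=-22
after SUB r6, r6, #1: r6=9-1=8
CMP r6, #3  (cmp 8,3)
BGT L0: taken
after SUB r0, r0, #16: r0=(-22)-16=-38
after XOR r0, r0, #3: r0=(-38)^3=-39
after ADD r0, r0, #3: r0=(-39)+3=-36
after SUB r6, r6, #1: r6=8-1=7
CMP r6, #3  (cmp 7,3)
BGT L0: taken
after SUB r0, r0, #16: r0=(-36)-16=-52
after XOR r0, r0, #3: r0=(-52)^3=-49
after ADD r0, r0, #3: r0=(-49)+3=-46
after SUB r6, r6, #1: r6=7-1=6
CMP r6, #3  (cmp 6,3)
BGT L0: taken
after SUB r0, r0, #16: r0=(-46)-16=-62
after XOR r0, r0, #3: r0=(-62)^3=-63
after ADD r0, r0, #3: r0=(-63)+3=-60
after SUB r6, r6, #1: r6=6-1=5
CMP r6, #3  (cmp 5,3)
BGT L0: taken
after SUB r0, r0, #16: r0=(-60)-16=-76
after XOR r0, r0, #3: r0=(-76)^3=-73
after ADD r0, r0, #3: r0=(-73)+3=-70
after SUB r6, r6, #1: r6=5-1=4
CMP r6, #3  (cmp 4,3)
BGT L0: taken
after SUB r0, r0, #16: r0=(-70)-16=-86
after XOR r0, r0, #3: r0=(-86)^3=-87
after ADD r0, r0, #3: r0=(-87)+3=-84
after SUB r6, r6, #1: r6=4-1=3
CMP r6, #3  (cmp 3,3)
BGT L0: not taken
halt.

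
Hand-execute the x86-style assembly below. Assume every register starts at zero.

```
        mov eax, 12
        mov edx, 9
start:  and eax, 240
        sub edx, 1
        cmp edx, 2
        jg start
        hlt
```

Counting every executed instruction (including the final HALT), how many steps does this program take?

eax=12
edx=9
eax=12&240=0
edx=9-1=8
cmp edx, 2  (cmp 8,2)
jg start: taken
eax=0&240=0
edx=8-1=7
cmp edx, 2  (cmp 7,2)
jg start: taken
eax=0&240=0
edx=7-1=6
cmp edx, 2  (cmp 6,2)
jg start: taken
eax=0&240=0
edx=6-1=5
cmp edx, 2  (cmp 5,2)
jg start: taken
eax=0&240=0
edx=5-1=4
cmp edx, 2  (cmp 4,2)
jg start: taken
eax=0&240=0
edx=4-1=3
cmp edx, 2  (cmp 3,2)
jg start: taken
eax=0&240=0
edx=3-1=2
cmp edx, 2  (cmp 2,2)
jg start: not taken
halt.
Total executed instructions: 31.

31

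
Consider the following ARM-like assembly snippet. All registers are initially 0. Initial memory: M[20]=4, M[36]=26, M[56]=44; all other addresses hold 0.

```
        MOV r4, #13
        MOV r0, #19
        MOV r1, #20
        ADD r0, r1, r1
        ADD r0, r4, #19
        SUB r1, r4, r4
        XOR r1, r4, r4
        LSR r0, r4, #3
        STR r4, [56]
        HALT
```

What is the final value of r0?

MOV r4, #13 → r4=13
MOV r0, #19 → r0=19
MOV r1, #20 → r1=20
ADD r0, r1, r1 → r0=20+20=40
ADD r0, r4, #19 → r0=13+19=32
SUB r1, r4, r4 → r1=13-13=0
XOR r1, r4, r4 → r1=13^13=0
LSR r0, r4, #3 → r0=13>>3=1
STR r4, [56] → M[56]=13
halt.

1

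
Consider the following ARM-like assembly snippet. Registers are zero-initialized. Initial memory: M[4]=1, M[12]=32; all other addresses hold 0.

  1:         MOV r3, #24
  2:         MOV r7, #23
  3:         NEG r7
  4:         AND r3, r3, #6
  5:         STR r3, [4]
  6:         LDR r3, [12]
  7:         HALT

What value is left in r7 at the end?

after MOV r3, #24: r3=24
after MOV r7, #23: r7=23
after NEG r7: r7=-(23)=-23
after AND r3, r3, #6: r3=24&6=0
STR r3, [4] → M[4]=0
after LDR r3, [12]: r3=M[12]=32
halt.

-23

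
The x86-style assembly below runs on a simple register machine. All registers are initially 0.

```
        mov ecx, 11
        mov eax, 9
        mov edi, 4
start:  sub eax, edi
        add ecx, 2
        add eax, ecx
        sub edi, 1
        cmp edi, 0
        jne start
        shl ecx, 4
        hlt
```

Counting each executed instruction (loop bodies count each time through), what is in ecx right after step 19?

mov ecx, 11 → ecx=11
mov eax, 9 → eax=9
mov edi, 4 → edi=4
sub eax, edi → eax=9-4=5
add ecx, 2 → ecx=11+2=13
add eax, ecx → eax=5+13=18
sub edi, 1 → edi=4-1=3
cmp edi, 0  (cmp 3,0)
jne start: taken
sub eax, edi → eax=18-3=15
add ecx, 2 → ecx=13+2=15
add eax, ecx → eax=15+15=30
sub edi, 1 → edi=3-1=2
cmp edi, 0  (cmp 2,0)
jne start: taken
sub eax, edi → eax=30-2=28
add ecx, 2 → ecx=15+2=17
add eax, ecx → eax=28+17=45
sub edi, 1 → edi=2-1=1
After step 19: ecx = 17.

17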